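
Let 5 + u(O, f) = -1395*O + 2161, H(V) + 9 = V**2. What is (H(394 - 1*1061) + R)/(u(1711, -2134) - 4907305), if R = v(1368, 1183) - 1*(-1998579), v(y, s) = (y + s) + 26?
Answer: -1223018/3645997 ≈ -0.33544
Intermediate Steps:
v(y, s) = 26 + s + y (v(y, s) = (s + y) + 26 = 26 + s + y)
H(V) = -9 + V**2
u(O, f) = 2156 - 1395*O (u(O, f) = -5 + (-1395*O + 2161) = -5 + (2161 - 1395*O) = 2156 - 1395*O)
R = 2001156 (R = (26 + 1183 + 1368) - 1*(-1998579) = 2577 + 1998579 = 2001156)
(H(394 - 1*1061) + R)/(u(1711, -2134) - 4907305) = ((-9 + (394 - 1*1061)**2) + 2001156)/((2156 - 1395*1711) - 4907305) = ((-9 + (394 - 1061)**2) + 2001156)/((2156 - 2386845) - 4907305) = ((-9 + (-667)**2) + 2001156)/(-2384689 - 4907305) = ((-9 + 444889) + 2001156)/(-7291994) = (444880 + 2001156)*(-1/7291994) = 2446036*(-1/7291994) = -1223018/3645997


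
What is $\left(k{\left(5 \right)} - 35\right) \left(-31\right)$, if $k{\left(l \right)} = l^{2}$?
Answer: $310$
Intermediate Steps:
$\left(k{\left(5 \right)} - 35\right) \left(-31\right) = \left(5^{2} - 35\right) \left(-31\right) = \left(25 - 35\right) \left(-31\right) = \left(-10\right) \left(-31\right) = 310$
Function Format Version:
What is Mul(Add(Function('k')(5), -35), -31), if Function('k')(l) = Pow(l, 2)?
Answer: 310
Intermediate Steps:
Mul(Add(Function('k')(5), -35), -31) = Mul(Add(Pow(5, 2), -35), -31) = Mul(Add(25, -35), -31) = Mul(-10, -31) = 310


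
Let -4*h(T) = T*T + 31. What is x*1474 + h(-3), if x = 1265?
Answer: 1864600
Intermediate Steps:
h(T) = -31/4 - T**2/4 (h(T) = -(T*T + 31)/4 = -(T**2 + 31)/4 = -(31 + T**2)/4 = -31/4 - T**2/4)
x*1474 + h(-3) = 1265*1474 + (-31/4 - 1/4*(-3)**2) = 1864610 + (-31/4 - 1/4*9) = 1864610 + (-31/4 - 9/4) = 1864610 - 10 = 1864600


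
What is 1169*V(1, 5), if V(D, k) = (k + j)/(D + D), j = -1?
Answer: 2338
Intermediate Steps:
V(D, k) = (-1 + k)/(2*D) (V(D, k) = (k - 1)/(D + D) = (-1 + k)/((2*D)) = (-1 + k)*(1/(2*D)) = (-1 + k)/(2*D))
1169*V(1, 5) = 1169*((½)*(-1 + 5)/1) = 1169*((½)*1*4) = 1169*2 = 2338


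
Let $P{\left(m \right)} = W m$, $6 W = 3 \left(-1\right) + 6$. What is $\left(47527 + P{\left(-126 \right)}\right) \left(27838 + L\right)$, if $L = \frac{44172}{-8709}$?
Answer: $\frac{3835043261360}{2903} \approx 1.3211 \cdot 10^{9}$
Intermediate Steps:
$W = \frac{1}{2}$ ($W = \frac{3 \left(-1\right) + 6}{6} = \frac{-3 + 6}{6} = \frac{1}{6} \cdot 3 = \frac{1}{2} \approx 0.5$)
$L = - \frac{14724}{2903}$ ($L = 44172 \left(- \frac{1}{8709}\right) = - \frac{14724}{2903} \approx -5.072$)
$P{\left(m \right)} = \frac{m}{2}$
$\left(47527 + P{\left(-126 \right)}\right) \left(27838 + L\right) = \left(47527 + \frac{1}{2} \left(-126\right)\right) \left(27838 - \frac{14724}{2903}\right) = \left(47527 - 63\right) \frac{80798990}{2903} = 47464 \cdot \frac{80798990}{2903} = \frac{3835043261360}{2903}$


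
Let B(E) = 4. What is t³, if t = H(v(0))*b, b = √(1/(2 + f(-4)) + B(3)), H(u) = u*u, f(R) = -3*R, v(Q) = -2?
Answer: 912*√798/49 ≈ 525.78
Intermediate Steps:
H(u) = u²
b = √798/14 (b = √(1/(2 - 3*(-4)) + 4) = √(1/(2 + 12) + 4) = √(1/14 + 4) = √(57/14) = √798/14 ≈ 2.0178)
t = 2*√798/7 (t = (-2)²*(√798/14) = 4*(√798/14) = 2*√798/7 ≈ 8.0711)
t³ = (2*√798/7)³ = 912*√798/49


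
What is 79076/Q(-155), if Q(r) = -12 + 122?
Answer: 39538/55 ≈ 718.87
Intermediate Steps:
Q(r) = 110
79076/Q(-155) = 79076/110 = 79076*(1/110) = 39538/55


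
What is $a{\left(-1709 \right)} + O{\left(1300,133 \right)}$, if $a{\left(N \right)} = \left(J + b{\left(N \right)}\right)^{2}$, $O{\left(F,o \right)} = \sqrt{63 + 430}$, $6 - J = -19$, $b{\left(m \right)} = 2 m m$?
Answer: $34121802083769 + \sqrt{493} \approx 3.4122 \cdot 10^{13}$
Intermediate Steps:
$b{\left(m \right)} = 2 m^{2}$
$J = 25$ ($J = 6 - -19 = 6 + 19 = 25$)
$O{\left(F,o \right)} = \sqrt{493}$
$a{\left(N \right)} = \left(25 + 2 N^{2}\right)^{2}$
$a{\left(-1709 \right)} + O{\left(1300,133 \right)} = \left(25 + 2 \left(-1709\right)^{2}\right)^{2} + \sqrt{493} = \left(25 + 2 \cdot 2920681\right)^{2} + \sqrt{493} = \left(25 + 5841362\right)^{2} + \sqrt{493} = 5841387^{2} + \sqrt{493} = 34121802083769 + \sqrt{493}$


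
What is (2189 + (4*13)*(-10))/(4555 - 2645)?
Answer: 1669/1910 ≈ 0.87382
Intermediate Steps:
(2189 + (4*13)*(-10))/(4555 - 2645) = (2189 + 52*(-10))/1910 = (2189 - 520)*(1/1910) = 1669*(1/1910) = 1669/1910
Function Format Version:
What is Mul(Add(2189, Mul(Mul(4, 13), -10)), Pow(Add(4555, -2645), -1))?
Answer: Rational(1669, 1910) ≈ 0.87382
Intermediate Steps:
Mul(Add(2189, Mul(Mul(4, 13), -10)), Pow(Add(4555, -2645), -1)) = Mul(Add(2189, Mul(52, -10)), Pow(1910, -1)) = Mul(Add(2189, -520), Rational(1, 1910)) = Mul(1669, Rational(1, 1910)) = Rational(1669, 1910)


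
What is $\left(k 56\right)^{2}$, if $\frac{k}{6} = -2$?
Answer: $451584$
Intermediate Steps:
$k = -12$ ($k = 6 \left(-2\right) = -12$)
$\left(k 56\right)^{2} = \left(\left(-12\right) 56\right)^{2} = \left(-672\right)^{2} = 451584$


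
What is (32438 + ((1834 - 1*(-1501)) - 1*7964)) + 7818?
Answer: 35627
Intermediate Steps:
(32438 + ((1834 - 1*(-1501)) - 1*7964)) + 7818 = (32438 + ((1834 + 1501) - 7964)) + 7818 = (32438 + (3335 - 7964)) + 7818 = (32438 - 4629) + 7818 = 27809 + 7818 = 35627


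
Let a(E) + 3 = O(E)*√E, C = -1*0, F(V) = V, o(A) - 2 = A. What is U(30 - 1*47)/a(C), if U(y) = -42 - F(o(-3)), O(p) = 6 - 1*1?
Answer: 41/3 ≈ 13.667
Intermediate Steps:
o(A) = 2 + A
O(p) = 5 (O(p) = 6 - 1 = 5)
C = 0
a(E) = -3 + 5*√E
U(y) = -41 (U(y) = -42 - (2 - 3) = -42 - 1*(-1) = -42 + 1 = -41)
U(30 - 1*47)/a(C) = -41/(-3 + 5*√0) = -41/(-3 + 5*0) = -41/(-3 + 0) = -41/(-3) = -41*(-⅓) = 41/3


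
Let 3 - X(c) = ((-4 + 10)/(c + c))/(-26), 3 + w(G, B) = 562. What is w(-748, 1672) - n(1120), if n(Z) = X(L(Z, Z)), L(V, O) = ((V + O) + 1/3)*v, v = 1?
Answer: 97158767/174746 ≈ 556.00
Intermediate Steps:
w(G, B) = 559 (w(G, B) = -3 + 562 = 559)
L(V, O) = 1/3 + O + V (L(V, O) = ((V + O) + 1/3)*1 = ((O + V) + 1/3)*1 = (1/3 + O + V)*1 = 1/3 + O + V)
X(c) = 3 + 3/(26*c) (X(c) = 3 - (-4 + 10)/(c + c)/(-26) = 3 - 6/((2*c))*(-1)/26 = 3 - 6*(1/(2*c))*(-1)/26 = 3 - 3/c*(-1)/26 = 3 - (-3)/(26*c) = 3 + 3/(26*c))
n(Z) = 3 + 3/(26*(1/3 + 2*Z)) (n(Z) = 3 + 3/(26*(1/3 + Z + Z)) = 3 + 3/(26*(1/3 + 2*Z)))
w(-748, 1672) - n(1120) = 559 - 3*(29 + 156*1120)/(26*(1 + 6*1120)) = 559 - 3*(29 + 174720)/(26*(1 + 6720)) = 559 - 3*174749/(26*6721) = 559 - 1*524247/174746 = 559 - 524247/174746 = 97158767/174746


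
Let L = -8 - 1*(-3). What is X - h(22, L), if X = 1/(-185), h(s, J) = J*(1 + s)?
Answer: 21274/185 ≈ 114.99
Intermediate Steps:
L = -5 (L = -8 + 3 = -5)
X = -1/185 ≈ -0.0054054
X - h(22, L) = -1/185 - (-5)*(1 + 22) = -1/185 - (-5)*23 = -1/185 - 1*(-115) = -1/185 + 115 = 21274/185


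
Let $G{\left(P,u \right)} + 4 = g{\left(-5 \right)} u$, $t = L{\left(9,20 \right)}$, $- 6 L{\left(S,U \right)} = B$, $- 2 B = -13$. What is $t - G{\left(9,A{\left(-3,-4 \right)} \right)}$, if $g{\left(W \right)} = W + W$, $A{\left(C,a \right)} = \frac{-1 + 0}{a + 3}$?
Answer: $\frac{155}{12} \approx 12.917$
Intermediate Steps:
$A{\left(C,a \right)} = - \frac{1}{3 + a}$
$B = \frac{13}{2}$ ($B = \left(- \frac{1}{2}\right) \left(-13\right) = \frac{13}{2} \approx 6.5$)
$g{\left(W \right)} = 2 W$
$L{\left(S,U \right)} = - \frac{13}{12}$ ($L{\left(S,U \right)} = \left(- \frac{1}{6}\right) \frac{13}{2} = - \frac{13}{12}$)
$t = - \frac{13}{12} \approx -1.0833$
$G{\left(P,u \right)} = -4 - 10 u$ ($G{\left(P,u \right)} = -4 + 2 \left(-5\right) u = -4 - 10 u$)
$t - G{\left(9,A{\left(-3,-4 \right)} \right)} = - \frac{13}{12} - \left(-4 - 10 \left(- \frac{1}{3 - 4}\right)\right) = - \frac{13}{12} - \left(-4 - 10 \left(- \frac{1}{-1}\right)\right) = - \frac{13}{12} - \left(-4 - 10 \left(\left(-1\right) \left(-1\right)\right)\right) = - \frac{13}{12} - \left(-4 - 10\right) = - \frac{13}{12} - -14 = - \frac{13}{12} + 14 = \frac{155}{12}$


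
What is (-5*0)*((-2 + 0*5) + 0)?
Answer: 0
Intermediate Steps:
(-5*0)*((-2 + 0*5) + 0) = 0*((-2 + 0) + 0) = 0*(-2 + 0) = 0*(-2) = 0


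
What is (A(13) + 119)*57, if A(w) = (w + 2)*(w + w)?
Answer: 29013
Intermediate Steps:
A(w) = 2*w*(2 + w) (A(w) = (2 + w)*(2*w) = 2*w*(2 + w))
(A(13) + 119)*57 = (2*13*(2 + 13) + 119)*57 = (2*13*15 + 119)*57 = (390 + 119)*57 = 509*57 = 29013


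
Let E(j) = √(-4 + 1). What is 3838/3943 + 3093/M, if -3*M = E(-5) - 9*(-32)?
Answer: -3406244450/109020007 + 3093*I*√3/27649 ≈ -31.244 + 0.19376*I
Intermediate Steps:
E(j) = I*√3 (E(j) = √(-3) = I*√3)
M = -96 - I*√3/3 (M = -(I*√3 - 9*(-32))/3 = -(I*√3 + 288)/3 = -(288 + I*√3)/3 = -96 - I*√3/3 ≈ -96.0 - 0.57735*I)
3838/3943 + 3093/M = 3838/3943 + 3093/(-96 - I*√3/3)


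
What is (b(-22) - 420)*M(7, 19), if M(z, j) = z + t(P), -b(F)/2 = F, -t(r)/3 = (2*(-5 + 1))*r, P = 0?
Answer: -2632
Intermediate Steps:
t(r) = 24*r (t(r) = -3*2*(-5 + 1)*r = -3*2*(-4)*r = -(-24)*r = 24*r)
b(F) = -2*F
M(z, j) = z (M(z, j) = z + 24*0 = z + 0 = z)
(b(-22) - 420)*M(7, 19) = (-2*(-22) - 420)*7 = (44 - 420)*7 = -376*7 = -2632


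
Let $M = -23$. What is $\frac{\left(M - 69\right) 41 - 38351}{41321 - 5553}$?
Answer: $- \frac{42123}{35768} \approx -1.1777$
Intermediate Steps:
$\frac{\left(M - 69\right) 41 - 38351}{41321 - 5553} = \frac{\left(-23 - 69\right) 41 - 38351}{41321 - 5553} = \frac{\left(-92\right) 41 - 38351}{35768} = \left(-3772 - 38351\right) \frac{1}{35768} = \left(-42123\right) \frac{1}{35768} = - \frac{42123}{35768}$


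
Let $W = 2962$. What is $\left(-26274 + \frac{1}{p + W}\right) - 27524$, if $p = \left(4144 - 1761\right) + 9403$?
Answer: $- \frac{793412903}{14748} \approx -53798.0$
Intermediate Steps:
$p = 11786$ ($p = \left(4144 - 1761\right) + 9403 = 2383 + 9403 = 11786$)
$\left(-26274 + \frac{1}{p + W}\right) - 27524 = \left(-26274 + \frac{1}{11786 + 2962}\right) - 27524 = \left(-26274 + \frac{1}{14748}\right) - 27524 = - \frac{387488951}{14748} - 27524 = - \frac{793412903}{14748}$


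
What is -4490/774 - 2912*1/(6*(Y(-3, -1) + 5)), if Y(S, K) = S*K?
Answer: -25723/387 ≈ -66.468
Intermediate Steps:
Y(S, K) = K*S
-4490/774 - 2912*1/(6*(Y(-3, -1) + 5)) = -4490/774 - 2912*1/(6*(-1*(-3) + 5)) = -4490*1/774 - 2912*1/(6*(3 + 5)) = -2245/387 - 2912/(8*6) = -2245/387 - 2912/48 = -2245/387 - 2912*1/48 = -2245/387 - 182/3 = -25723/387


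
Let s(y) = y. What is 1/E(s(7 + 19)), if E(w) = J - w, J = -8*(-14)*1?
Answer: 1/86 ≈ 0.011628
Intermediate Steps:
J = 112 (J = 112*1 = 112)
E(w) = 112 - w
1/E(s(7 + 19)) = 1/(112 - (7 + 19)) = 1/(112 - 1*26) = 1/(112 - 26) = 1/86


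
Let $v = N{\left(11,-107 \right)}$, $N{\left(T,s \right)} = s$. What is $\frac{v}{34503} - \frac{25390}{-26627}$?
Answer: $\frac{873182081}{918711381} \approx 0.95044$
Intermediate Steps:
$v = -107$
$\frac{v}{34503} - \frac{25390}{-26627} = - \frac{107}{34503} - \frac{25390}{-26627} = \left(-107\right) \frac{1}{34503} - - \frac{25390}{26627} = - \frac{107}{34503} + \frac{25390}{26627} = \frac{873182081}{918711381}$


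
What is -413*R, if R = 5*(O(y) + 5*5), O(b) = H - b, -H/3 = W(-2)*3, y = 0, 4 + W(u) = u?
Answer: -163135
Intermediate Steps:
W(u) = -4 + u
H = 54 (H = -3*(-4 - 2)*3 = -(-18)*3 = -3*(-18) = 54)
O(b) = 54 - b
R = 395 (R = 5*((54 - 1*0) + 5*5) = 5*((54 + 0) + 25) = 5*(54 + 25) = 5*79 = 395)
-413*R = -413*395 = -163135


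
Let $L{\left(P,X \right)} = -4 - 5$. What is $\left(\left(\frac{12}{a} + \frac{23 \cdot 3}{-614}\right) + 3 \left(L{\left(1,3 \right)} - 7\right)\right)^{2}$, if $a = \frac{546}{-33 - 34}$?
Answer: $\frac{7675709037049}{3121903876} \approx 2458.7$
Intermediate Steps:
$L{\left(P,X \right)} = -9$
$a = - \frac{546}{67}$ ($a = \frac{546}{-33 - 34} = \frac{546}{-67} = 546 \left(- \frac{1}{67}\right) = - \frac{546}{67} \approx -8.1492$)
$\left(\left(\frac{12}{a} + \frac{23 \cdot 3}{-614}\right) + 3 \left(L{\left(1,3 \right)} - 7\right)\right)^{2} = \left(\left(\frac{12}{- \frac{546}{67}} + \frac{23 \cdot 3}{-614}\right) + 3 \left(-9 - 7\right)\right)^{2} = \left(\left(12 \left(- \frac{67}{546}\right) + 69 \left(- \frac{1}{614}\right)\right) + 3 \left(-9 - 7\right)\right)^{2} = \left(\left(- \frac{134}{91} - \frac{69}{614}\right) + 3 \left(-16\right)\right)^{2} = \left(- \frac{88555}{55874} - 48\right)^{2} = \left(- \frac{2770507}{55874}\right)^{2} = \frac{7675709037049}{3121903876}$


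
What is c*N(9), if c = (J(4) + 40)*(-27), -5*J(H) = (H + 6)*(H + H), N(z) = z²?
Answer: -52488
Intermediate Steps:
J(H) = -2*H*(6 + H)/5 (J(H) = -(H + 6)*(H + H)/5 = -(6 + H)*2*H/5 = -2*H*(6 + H)/5)
c = -648 (c = (-⅖*4*(6 + 4) + 40)*(-27) = (-⅖*4*10 + 40)*(-27) = (-16 + 40)*(-27) = 24*(-27) = -648)
c*N(9) = -648*9² = -648*81 = -52488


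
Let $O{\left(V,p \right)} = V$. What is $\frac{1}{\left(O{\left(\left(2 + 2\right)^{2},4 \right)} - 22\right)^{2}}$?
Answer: $\frac{1}{36} \approx 0.027778$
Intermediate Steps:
$\frac{1}{\left(O{\left(\left(2 + 2\right)^{2},4 \right)} - 22\right)^{2}} = \frac{1}{\left(\left(2 + 2\right)^{2} - 22\right)^{2}} = \frac{1}{\left(4^{2} - 22\right)^{2}} = \frac{1}{\left(16 - 22\right)^{2}} = \frac{1}{\left(-6\right)^{2}} = \frac{1}{36}$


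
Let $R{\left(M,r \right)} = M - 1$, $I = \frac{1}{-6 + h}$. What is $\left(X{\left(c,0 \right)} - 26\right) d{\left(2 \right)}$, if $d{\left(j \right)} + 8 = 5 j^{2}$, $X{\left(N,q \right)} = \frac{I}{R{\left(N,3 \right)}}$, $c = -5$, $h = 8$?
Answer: $-313$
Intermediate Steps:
$I = \frac{1}{2}$ ($I = \frac{1}{-6 + 8} = \frac{1}{2} \approx 0.5$)
$R{\left(M,r \right)} = -1 + M$
$X{\left(N,q \right)} = \frac{1}{2 \left(-1 + N\right)}$
$d{\left(j \right)} = -8 + 5 j^{2}$
$\left(X{\left(c,0 \right)} - 26\right) d{\left(2 \right)} = \left(\frac{1}{2 \left(-1 - 5\right)} - 26\right) \left(-8 + 5 \cdot 2^{2}\right) = \left(\frac{1}{2 \left(-6\right)} - 26\right) \left(-8 + 5 \cdot 4\right) = \left(\frac{1}{2} \left(- \frac{1}{6}\right) - 26\right) \left(-8 + 20\right) = \left(- \frac{1}{12} - 26\right) 12 = \left(- \frac{313}{12}\right) 12 = -313$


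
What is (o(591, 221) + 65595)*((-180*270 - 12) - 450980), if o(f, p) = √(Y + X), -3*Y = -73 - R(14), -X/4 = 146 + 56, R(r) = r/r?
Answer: -32770737240 - 2497960*I*√282/3 ≈ -3.2771e+10 - 1.3983e+7*I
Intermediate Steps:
R(r) = 1
X = -808 (X = -4*(146 + 56) = -4*202 = -808)
Y = 74/3 (Y = -(-73 - 1*1)/3 = -(-73 - 1)/3 = -⅓*(-74) = 74/3 ≈ 24.667)
o(f, p) = 5*I*√282/3 (o(f, p) = √(74/3 - 808) = √(-2350/3) = 5*I*√282/3)
(o(591, 221) + 65595)*((-180*270 - 12) - 450980) = (5*I*√282/3 + 65595)*((-180*270 - 12) - 450980) = (65595 + 5*I*√282/3)*((-48600 - 12) - 450980) = (65595 + 5*I*√282/3)*(-48612 - 450980) = (65595 + 5*I*√282/3)*(-499592) = -32770737240 - 2497960*I*√282/3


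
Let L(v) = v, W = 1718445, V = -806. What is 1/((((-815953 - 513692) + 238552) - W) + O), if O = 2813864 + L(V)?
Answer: 1/3520 ≈ 0.00028409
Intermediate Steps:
O = 2813058 (O = 2813864 - 806 = 2813058)
1/((((-815953 - 513692) + 238552) - W) + O) = 1/((((-815953 - 513692) + 238552) - 1*1718445) + 2813058) = 1/(((-1329645 + 238552) - 1718445) + 2813058) = 1/((-1091093 - 1718445) + 2813058) = 1/(-2809538 + 2813058) = 1/3520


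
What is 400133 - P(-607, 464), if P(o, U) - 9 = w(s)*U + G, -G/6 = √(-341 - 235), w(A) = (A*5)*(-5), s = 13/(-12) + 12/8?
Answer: 1214872/3 + 144*I ≈ 4.0496e+5 + 144.0*I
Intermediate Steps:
s = 5/12 (s = 13*(-1/12) + 12*(⅛) = -13/12 + 3/2 = 5/12 ≈ 0.41667)
w(A) = -25*A (w(A) = (5*A)*(-5) = -25*A)
G = -144*I (G = -6*√(-341 - 235) = -144*I ≈ -144.0*I)
P(o, U) = 9 - 144*I - 125*U/12 (P(o, U) = 9 + ((-25*5/12)*U - 144*I) = 9 + (-125*U/12 - 144*I) = 9 + (-144*I - 125*U/12) = 9 - 144*I - 125*U/12)
400133 - P(-607, 464) = 400133 - (9 - 144*I - 125/12*464) = 400133 - (9 - 144*I - 14500/3) = 400133 - (-14473/3 - 144*I) = 400133 + (14473/3 + 144*I) = 1214872/3 + 144*I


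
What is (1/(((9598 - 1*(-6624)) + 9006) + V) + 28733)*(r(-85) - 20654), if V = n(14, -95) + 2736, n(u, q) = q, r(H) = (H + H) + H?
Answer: -577347944138/961 ≈ -6.0078e+8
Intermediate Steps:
r(H) = 3*H (r(H) = 2*H + H = 3*H)
V = 2641 (V = -95 + 2736 = 2641)
(1/(((9598 - 1*(-6624)) + 9006) + V) + 28733)*(r(-85) - 20654) = (1/(((9598 - 1*(-6624)) + 9006) + 2641) + 28733)*(3*(-85) - 20654) = (1/(((9598 + 6624) + 9006) + 2641) + 28733)*(-255 - 20654) = (1/((16222 + 9006) + 2641) + 28733)*(-20909) = (1/(25228 + 2641) + 28733)*(-20909) = (1/27869 + 28733)*(-20909) = (800759978/27869)*(-20909) = -577347944138/961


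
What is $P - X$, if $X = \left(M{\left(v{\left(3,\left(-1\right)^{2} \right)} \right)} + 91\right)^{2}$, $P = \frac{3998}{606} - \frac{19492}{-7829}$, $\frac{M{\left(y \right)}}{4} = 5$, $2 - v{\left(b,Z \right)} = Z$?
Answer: $- \frac{29206159780}{2372187} \approx -12312.0$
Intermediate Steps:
$v{\left(b,Z \right)} = 2 - Z$
$M{\left(y \right)} = 20$ ($M{\left(y \right)} = 4 \cdot 5 = 20$)
$P = \frac{21556247}{2372187}$ ($P = 3998 \cdot \frac{1}{606} - - \frac{19492}{7829} = \frac{1999}{303} + \frac{19492}{7829} = \frac{21556247}{2372187} \approx 9.0871$)
$X = 12321$ ($X = \left(20 + 91\right)^{2} = 111^{2} = 12321$)
$P - X = \frac{21556247}{2372187} - 12321 = - \frac{29206159780}{2372187}$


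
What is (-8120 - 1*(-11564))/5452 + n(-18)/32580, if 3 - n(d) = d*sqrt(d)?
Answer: 9351823/14802180 + 3*I*sqrt(2)/1810 ≈ 0.63179 + 0.002344*I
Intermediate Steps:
n(d) = 3 - d**(3/2) (n(d) = 3 - d*sqrt(d) = 3 - d**(3/2))
(-8120 - 1*(-11564))/5452 + n(-18)/32580 = (-8120 - 1*(-11564))/5452 + (3 - (-18)**(3/2))/32580 = (-8120 + 11564)*(1/5452) + (3 - (-54)*I*sqrt(2))*(1/32580) = 3444*(1/5452) + (3 + 54*I*sqrt(2))*(1/32580) = 861/1363 + (1/10860 + 3*I*sqrt(2)/1810) = 9351823/14802180 + 3*I*sqrt(2)/1810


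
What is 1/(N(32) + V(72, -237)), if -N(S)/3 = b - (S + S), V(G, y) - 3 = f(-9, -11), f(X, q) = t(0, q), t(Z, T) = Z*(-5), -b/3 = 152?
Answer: 1/1563 ≈ 0.00063980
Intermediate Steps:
b = -456 (b = -3*152 = -456)
t(Z, T) = -5*Z
f(X, q) = 0 (f(X, q) = -5*0 = 0)
V(G, y) = 3 (V(G, y) = 3 + 0 = 3)
N(S) = 1368 + 6*S (N(S) = -3*(-456 - (S + S)) = -3*(-456 - 2*S) = 1368 + 6*S)
1/(N(32) + V(72, -237)) = 1/((1368 + 6*32) + 3) = 1/((1368 + 192) + 3) = 1/(1560 + 3) = 1/1563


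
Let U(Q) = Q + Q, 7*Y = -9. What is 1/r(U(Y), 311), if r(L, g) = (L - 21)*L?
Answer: 49/2970 ≈ 0.016498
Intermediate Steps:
Y = -9/7 (Y = (⅐)*(-9) = -9/7 ≈ -1.2857)
U(Q) = 2*Q
r(L, g) = L*(-21 + L) (r(L, g) = (-21 + L)*L = L*(-21 + L))
1/r(U(Y), 311) = 1/((2*(-9/7))*(-21 + 2*(-9/7))) = 1/(-18*(-21 - 18/7)/7) = 1/(-18/7*(-165/7)) = 1/(2970/49) = 49/2970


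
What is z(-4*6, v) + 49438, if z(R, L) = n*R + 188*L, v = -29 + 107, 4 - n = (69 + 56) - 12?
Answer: 66718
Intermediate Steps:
n = -109 (n = 4 - ((69 + 56) - 12) = 4 - (125 - 12) = 4 - 1*113 = 4 - 113 = -109)
v = 78
z(R, L) = -109*R + 188*L
z(-4*6, v) + 49438 = (-(-436)*6 + 188*78) + 49438 = (-109*(-24) + 14664) + 49438 = (2616 + 14664) + 49438 = 17280 + 49438 = 66718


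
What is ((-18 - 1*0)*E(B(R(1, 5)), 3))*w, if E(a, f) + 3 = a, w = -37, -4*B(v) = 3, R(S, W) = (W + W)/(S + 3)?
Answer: -4995/2 ≈ -2497.5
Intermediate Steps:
R(S, W) = 2*W/(3 + S) (R(S, W) = (2*W)/(3 + S) = 2*W/(3 + S))
B(v) = -3/4 (B(v) = -1/4*3 = -3/4)
E(a, f) = -3 + a
((-18 - 1*0)*E(B(R(1, 5)), 3))*w = ((-18 - 1*0)*(-3 - 3/4))*(-37) = ((-18 + 0)*(-15/4))*(-37) = -18*(-15/4)*(-37) = (135/2)*(-37) = -4995/2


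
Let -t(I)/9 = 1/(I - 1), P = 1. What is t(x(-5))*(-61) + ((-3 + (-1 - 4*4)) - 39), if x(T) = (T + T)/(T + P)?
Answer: 307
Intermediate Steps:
x(T) = 2*T/(1 + T) (x(T) = (T + T)/(T + 1) = (2*T)/(1 + T) = 2*T/(1 + T))
t(I) = -9/(-1 + I) (t(I) = -9/(I - 1) = -9/(-1 + I))
t(x(-5))*(-61) + ((-3 + (-1 - 4*4)) - 39) = -9/(-1 + 2*(-5)/(1 - 5))*(-61) + ((-3 + (-1 - 4*4)) - 39) = -9/(-1 + 2*(-5)/(-4))*(-61) + ((-3 + (-1 - 16)) - 39) = -9/(-1 + 2*(-5)*(-¼))*(-61) + ((-3 - 17) - 39) = -9/(-1 + 5/2)*(-61) + (-20 - 39) = -9/3/2*(-61) - 59 = -9*⅔*(-61) - 59 = -6*(-61) - 59 = 366 - 59 = 307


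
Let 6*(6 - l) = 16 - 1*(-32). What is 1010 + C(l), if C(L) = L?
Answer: 1008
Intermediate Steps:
l = -2 (l = 6 - (16 - 1*(-32))/6 = 6 - (16 + 32)/6 = 6 - 1/6*48 = 6 - 8 = -2)
1010 + C(l) = 1010 - 2 = 1008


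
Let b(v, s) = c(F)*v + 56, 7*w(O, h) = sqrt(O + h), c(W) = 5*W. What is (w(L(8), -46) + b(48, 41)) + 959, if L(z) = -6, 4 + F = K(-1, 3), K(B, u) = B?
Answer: -185 + 2*I*sqrt(13)/7 ≈ -185.0 + 1.0302*I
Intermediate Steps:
F = -5 (F = -4 - 1 = -5)
w(O, h) = sqrt(O + h)/7
b(v, s) = 56 - 25*v (b(v, s) = (5*(-5))*v + 56 = -25*v + 56 = 56 - 25*v)
(w(L(8), -46) + b(48, 41)) + 959 = (sqrt(-6 - 46)/7 + (56 - 25*48)) + 959 = (sqrt(-52)/7 + (56 - 1200)) + 959 = ((2*I*sqrt(13))/7 - 1144) + 959 = (2*I*sqrt(13)/7 - 1144) + 959 = (-1144 + 2*I*sqrt(13)/7) + 959 = -185 + 2*I*sqrt(13)/7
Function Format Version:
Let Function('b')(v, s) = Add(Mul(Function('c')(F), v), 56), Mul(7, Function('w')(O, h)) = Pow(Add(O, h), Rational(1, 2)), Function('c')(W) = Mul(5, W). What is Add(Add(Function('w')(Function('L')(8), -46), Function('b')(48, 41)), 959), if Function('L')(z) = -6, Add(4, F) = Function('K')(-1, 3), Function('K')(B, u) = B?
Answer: Add(-185, Mul(Rational(2, 7), I, Pow(13, Rational(1, 2)))) ≈ Add(-185.00, Mul(1.0302, I))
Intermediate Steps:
F = -5 (F = Add(-4, -1) = -5)
Function('w')(O, h) = Mul(Rational(1, 7), Pow(Add(O, h), Rational(1, 2)))
Function('b')(v, s) = Add(56, Mul(-25, v)) (Function('b')(v, s) = Add(Mul(Mul(5, -5), v), 56) = Add(Mul(-25, v), 56) = Add(56, Mul(-25, v)))
Add(Add(Function('w')(Function('L')(8), -46), Function('b')(48, 41)), 959) = Add(Add(Mul(Rational(1, 7), Pow(Add(-6, -46), Rational(1, 2))), Add(56, Mul(-25, 48))), 959) = Add(Add(Mul(Rational(1, 7), Pow(-52, Rational(1, 2))), Add(56, -1200)), 959) = Add(Add(Mul(Rational(1, 7), Mul(2, I, Pow(13, Rational(1, 2)))), -1144), 959) = Add(Add(Mul(Rational(2, 7), I, Pow(13, Rational(1, 2))), -1144), 959) = Add(Add(-1144, Mul(Rational(2, 7), I, Pow(13, Rational(1, 2)))), 959) = Add(-185, Mul(Rational(2, 7), I, Pow(13, Rational(1, 2))))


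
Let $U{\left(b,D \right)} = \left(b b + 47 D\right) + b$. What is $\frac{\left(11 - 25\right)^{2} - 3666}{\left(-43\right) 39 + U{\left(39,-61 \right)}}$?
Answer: $\frac{1735}{1492} \approx 1.1629$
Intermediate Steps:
$U{\left(b,D \right)} = b + b^{2} + 47 D$ ($U{\left(b,D \right)} = \left(b^{2} + 47 D\right) + b = b + b^{2} + 47 D$)
$\frac{\left(11 - 25\right)^{2} - 3666}{\left(-43\right) 39 + U{\left(39,-61 \right)}} = \frac{\left(11 - 25\right)^{2} - 3666}{\left(-43\right) 39 + \left(39 + 39^{2} + 47 \left(-61\right)\right)} = \frac{\left(-14\right)^{2} - 3666}{-1677 + \left(39 + 1521 - 2867\right)} = \frac{196 - 3666}{-1677 - 1307} = - \frac{3470}{-2984} = \left(-3470\right) \left(- \frac{1}{2984}\right) = \frac{1735}{1492}$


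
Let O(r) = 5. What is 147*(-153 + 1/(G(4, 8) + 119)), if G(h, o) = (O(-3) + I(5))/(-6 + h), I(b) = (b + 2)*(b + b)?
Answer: -3665739/163 ≈ -22489.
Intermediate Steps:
I(b) = 2*b*(2 + b) (I(b) = (2 + b)*(2*b) = 2*b*(2 + b))
G(h, o) = 75/(-6 + h) (G(h, o) = (5 + 2*5*(2 + 5))/(-6 + h) = (5 + 2*5*7)/(-6 + h) = (5 + 70)/(-6 + h) = 75/(-6 + h))
147*(-153 + 1/(G(4, 8) + 119)) = 147*(-153 + 1/(75/(-6 + 4) + 119)) = 147*(-153 + 1/(75/(-2) + 119)) = 147*(-153 + 1/(75*(-1/2) + 119)) = 147*(-153 + 1/(-75/2 + 119)) = 147*(-153 + 1/(163/2)) = 147*(-153 + 2/163) = 147*(-24937/163) = -3665739/163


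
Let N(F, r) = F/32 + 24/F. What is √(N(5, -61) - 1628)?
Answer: I*√2596870/40 ≈ 40.287*I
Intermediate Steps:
N(F, r) = 24/F + F/32 (N(F, r) = F*(1/32) + 24/F = F/32 + 24/F = 24/F + F/32)
√(N(5, -61) - 1628) = √((24/5 + (1/32)*5) - 1628) = √((24*(⅕) + 5/32) - 1628) = √((24/5 + 5/32) - 1628) = √(793/160 - 1628) = √(-259687/160) = I*√2596870/40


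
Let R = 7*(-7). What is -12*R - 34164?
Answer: -33576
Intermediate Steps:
R = -49
-12*R - 34164 = -12*(-49) - 34164 = 588 - 34164 = -33576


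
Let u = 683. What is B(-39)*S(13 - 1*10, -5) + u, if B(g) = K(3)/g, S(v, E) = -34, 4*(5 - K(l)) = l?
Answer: 53563/78 ≈ 686.71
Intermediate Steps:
K(l) = 5 - l/4
B(g) = 17/(4*g) (B(g) = (5 - 1/4*3)/g = (5 - 3/4)/g = 17/(4*g))
B(-39)*S(13 - 1*10, -5) + u = ((17/4)/(-39))*(-34) + 683 = ((17/4)*(-1/39))*(-34) + 683 = -17/156*(-34) + 683 = 289/78 + 683 = 53563/78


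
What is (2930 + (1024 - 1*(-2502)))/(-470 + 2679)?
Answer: 6456/2209 ≈ 2.9226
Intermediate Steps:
(2930 + (1024 - 1*(-2502)))/(-470 + 2679) = (2930 + (1024 + 2502))/2209 = (2930 + 3526)*(1/2209) = 6456*(1/2209) = 6456/2209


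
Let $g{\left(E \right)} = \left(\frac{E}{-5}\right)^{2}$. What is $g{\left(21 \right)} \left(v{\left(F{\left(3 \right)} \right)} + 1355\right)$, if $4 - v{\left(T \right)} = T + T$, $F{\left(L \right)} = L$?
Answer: $\frac{596673}{25} \approx 23867.0$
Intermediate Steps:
$g{\left(E \right)} = \frac{E^{2}}{25}$ ($g{\left(E \right)} = \left(E \left(- \frac{1}{5}\right)\right)^{2} = \left(- \frac{E}{5}\right)^{2} = \frac{E^{2}}{25}$)
$v{\left(T \right)} = 4 - 2 T$ ($v{\left(T \right)} = 4 - \left(T + T\right) = 4 - 2 T$)
$g{\left(21 \right)} \left(v{\left(F{\left(3 \right)} \right)} + 1355\right) = \frac{21^{2}}{25} \left(\left(4 - 6\right) + 1355\right) = \frac{1}{25} \cdot 441 \left(\left(4 - 6\right) + 1355\right) = \frac{441 \left(-2 + 1355\right)}{25} = \frac{441}{25} \cdot 1353 = \frac{596673}{25}$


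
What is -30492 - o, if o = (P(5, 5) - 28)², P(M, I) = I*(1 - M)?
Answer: -32796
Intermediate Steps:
o = 2304 (o = (5*(1 - 1*5) - 28)² = (5*(1 - 5) - 28)² = (5*(-4) - 28)² = (-20 - 28)² = (-48)² = 2304)
-30492 - o = -30492 - 1*2304 = -30492 - 2304 = -32796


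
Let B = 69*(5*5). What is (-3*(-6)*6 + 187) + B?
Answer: 2020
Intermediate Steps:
B = 1725 (B = 69*25 = 1725)
(-3*(-6)*6 + 187) + B = (-3*(-6)*6 + 187) + 1725 = (18*6 + 187) + 1725 = (108 + 187) + 1725 = 295 + 1725 = 2020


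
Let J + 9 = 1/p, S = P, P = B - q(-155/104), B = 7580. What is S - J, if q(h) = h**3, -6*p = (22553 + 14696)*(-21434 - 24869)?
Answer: 14729829765129387453/1940098438174208 ≈ 7592.3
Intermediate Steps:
p = 1724740447/6 (p = -(22553 + 14696)*(-21434 - 24869)/6 = -37249*(-46303)/6 = -1/6*(-1724740447) = 1724740447/6 ≈ 2.8746e+8)
P = 8530192995/1124864 (P = 7580 - (-155/104)**3 = 7580 - 1*(-3723875/1124864) = 7580 + 3723875/1124864 = 8530192995/1124864 ≈ 7583.3)
S = 8530192995/1124864 ≈ 7583.3
J = -15522664017/1724740447 (J = -9 + 1/(1724740447/6) = -9 + 6/1724740447 = -15522664017/1724740447 ≈ -9.0000)
S - J = 8530192995/1124864 - 1*(-15522664017/1724740447) = 8530192995/1124864 + 15522664017/1724740447 = 14729829765129387453/1940098438174208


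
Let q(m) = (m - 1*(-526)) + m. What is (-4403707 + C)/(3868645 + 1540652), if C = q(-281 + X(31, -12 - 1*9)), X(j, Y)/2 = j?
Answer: -489291/601033 ≈ -0.81408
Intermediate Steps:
X(j, Y) = 2*j
q(m) = 526 + 2*m (q(m) = (m + 526) + m = (526 + m) + m = 526 + 2*m)
C = 88 (C = 526 + 2*(-281 + 2*31) = 526 + 2*(-281 + 62) = 526 + 2*(-219) = 526 - 438 = 88)
(-4403707 + C)/(3868645 + 1540652) = (-4403707 + 88)/(3868645 + 1540652) = -4403619/5409297 = -4403619*1/5409297 = -489291/601033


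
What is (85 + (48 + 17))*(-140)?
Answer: -21000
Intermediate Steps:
(85 + (48 + 17))*(-140) = (85 + 65)*(-140) = 150*(-140) = -21000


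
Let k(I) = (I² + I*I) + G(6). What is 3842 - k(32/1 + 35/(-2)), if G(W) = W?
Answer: 6831/2 ≈ 3415.5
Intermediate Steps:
k(I) = 6 + 2*I² (k(I) = (I² + I*I) + 6 = (I² + I²) + 6 = 2*I² + 6 = 6 + 2*I²)
3842 - k(32/1 + 35/(-2)) = 3842 - (6 + 2*(32/1 + 35/(-2))²) = 3842 - (6 + 2*(32*1 + 35*(-½))²) = 3842 - (6 + 2*(32 - 35/2)²) = 3842 - (6 + 2*(29/2)²) = 3842 - (6 + 2*(841/4)) = 3842 - (6 + 841/2) = 3842 - 1*853/2 = 3842 - 853/2 = 6831/2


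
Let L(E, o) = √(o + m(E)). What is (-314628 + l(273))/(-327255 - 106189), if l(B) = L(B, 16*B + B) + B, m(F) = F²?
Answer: 314355/433444 - √79170/433444 ≈ 0.72460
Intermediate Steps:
L(E, o) = √(o + E²)
l(B) = B + √(B² + 17*B) (l(B) = √((16*B + B) + B²) + B = √(17*B + B²) + B = √(B² + 17*B) + B = B + √(B² + 17*B))
(-314628 + l(273))/(-327255 - 106189) = (-314628 + (273 + √(273*(17 + 273))))/(-327255 - 106189) = (-314628 + (273 + √(273*290)))/(-433444) = (-314628 + (273 + √79170))*(-1/433444) = (-314355 + √79170)*(-1/433444) = 314355/433444 - √79170/433444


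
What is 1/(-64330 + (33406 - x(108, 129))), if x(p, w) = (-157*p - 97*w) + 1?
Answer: -1/1456 ≈ -0.00068681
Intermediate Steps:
x(p, w) = 1 - 157*p - 97*w
1/(-64330 + (33406 - x(108, 129))) = 1/(-64330 + (33406 - (1 - 157*108 - 97*129))) = 1/(-64330 + (33406 - (1 - 16956 - 12513))) = 1/(-64330 + (33406 - 1*(-29468))) = 1/(-64330 + (33406 + 29468)) = 1/(-64330 + 62874) = 1/(-1456) = -1/1456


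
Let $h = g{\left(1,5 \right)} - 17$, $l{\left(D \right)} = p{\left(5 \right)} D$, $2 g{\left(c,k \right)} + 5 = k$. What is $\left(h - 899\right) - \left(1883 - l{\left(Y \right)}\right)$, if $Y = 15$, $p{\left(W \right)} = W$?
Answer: $-2724$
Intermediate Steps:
$g{\left(c,k \right)} = - \frac{5}{2} + \frac{k}{2}$
$l{\left(D \right)} = 5 D$
$h = -17$ ($h = \left(- \frac{5}{2} + \frac{1}{2} \cdot 5\right) - 17 = \left(- \frac{5}{2} + \frac{5}{2}\right) - 17 = 0 - 17 = -17$)
$\left(h - 899\right) - \left(1883 - l{\left(Y \right)}\right) = \left(-17 - 899\right) - \left(1883 - 5 \cdot 15\right) = \left(-17 - 899\right) - \left(1883 - 75\right) = -916 - \left(1883 - 75\right) = -916 - 1808 = -2724$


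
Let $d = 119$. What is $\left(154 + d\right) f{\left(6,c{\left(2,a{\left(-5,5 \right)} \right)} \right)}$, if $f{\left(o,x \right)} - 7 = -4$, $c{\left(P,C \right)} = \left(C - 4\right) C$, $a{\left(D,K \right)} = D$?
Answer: $819$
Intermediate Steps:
$c{\left(P,C \right)} = C \left(-4 + C\right)$ ($c{\left(P,C \right)} = \left(-4 + C\right) C = C \left(-4 + C\right)$)
$f{\left(o,x \right)} = 3$ ($f{\left(o,x \right)} = 7 - 4 = 3$)
$\left(154 + d\right) f{\left(6,c{\left(2,a{\left(-5,5 \right)} \right)} \right)} = \left(154 + 119\right) 3 = 273 \cdot 3 = 819$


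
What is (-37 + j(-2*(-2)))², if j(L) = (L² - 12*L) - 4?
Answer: 5329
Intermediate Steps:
j(L) = -4 + L² - 12*L
(-37 + j(-2*(-2)))² = (-37 + (-4 + (-2*(-2))² - (-24)*(-2)))² = (-37 + (-4 + 4² - 12*4))² = (-37 + (-4 + 16 - 48))² = (-37 - 36)² = (-73)² = 5329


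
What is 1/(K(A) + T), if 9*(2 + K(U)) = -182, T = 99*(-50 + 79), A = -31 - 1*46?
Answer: 9/25639 ≈ 0.00035103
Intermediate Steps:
A = -77 (A = -31 - 46 = -77)
T = 2871 (T = 99*29 = 2871)
K(U) = -200/9 (K(U) = -2 + (1/9)*(-182) = -2 - 182/9 = -200/9)
1/(K(A) + T) = 1/(-200/9 + 2871) = 1/(25639/9) = 9/25639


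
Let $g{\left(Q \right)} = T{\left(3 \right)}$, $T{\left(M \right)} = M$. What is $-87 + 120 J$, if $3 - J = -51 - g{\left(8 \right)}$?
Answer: $6753$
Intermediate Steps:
$g{\left(Q \right)} = 3$
$J = 57$ ($J = 3 - \left(-51 - 3\right) = 3 - -54 = 3 + 54 = 57$)
$-87 + 120 J = -87 + 120 \cdot 57 = -87 + 6840 = 6753$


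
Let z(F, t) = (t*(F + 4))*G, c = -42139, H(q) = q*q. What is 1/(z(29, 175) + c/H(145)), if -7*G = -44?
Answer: 21025/763165361 ≈ 2.7550e-5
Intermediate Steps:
G = 44/7 (G = -⅐*(-44) = 44/7 ≈ 6.2857)
H(q) = q²
z(F, t) = 44*t*(4 + F)/7 (z(F, t) = (t*(F + 4))*(44/7) = (t*(4 + F))*(44/7) = 44*t*(4 + F)/7)
1/(z(29, 175) + c/H(145)) = 1/((44/7)*175*(4 + 29) - 42139/(145²)) = 1/((44/7)*175*33 - 42139/21025) = 1/(36300 - 42139*1/21025) = 1/(36300 - 42139/21025) = 1/(763165361/21025) = 21025/763165361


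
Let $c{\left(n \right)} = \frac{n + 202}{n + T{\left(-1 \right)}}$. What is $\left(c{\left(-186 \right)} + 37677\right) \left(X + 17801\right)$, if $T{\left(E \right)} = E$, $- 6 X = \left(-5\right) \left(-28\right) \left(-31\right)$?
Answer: $\frac{23032010827}{33} \approx 6.9794 \cdot 10^{8}$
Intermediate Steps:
$X = \frac{2170}{3}$ ($X = - \frac{\left(-5\right) \left(-28\right) \left(-31\right)}{6} = - \frac{140 \left(-31\right)}{6} = \left(- \frac{1}{6}\right) \left(-4340\right) = \frac{2170}{3} \approx 723.33$)
$c{\left(n \right)} = \frac{202 + n}{-1 + n}$ ($c{\left(n \right)} = \frac{n + 202}{n - 1} = \frac{202 + n}{-1 + n}$)
$\left(c{\left(-186 \right)} + 37677\right) \left(X + 17801\right) = \left(\frac{202 - 186}{-1 - 186} + 37677\right) \left(\frac{2170}{3} + 17801\right) = \left(\frac{1}{-187} \cdot 16 + 37677\right) \frac{55573}{3} = \left(\left(- \frac{1}{187}\right) 16 + 37677\right) \frac{55573}{3} = \left(- \frac{16}{187} + 37677\right) \frac{55573}{3} = \frac{7045583}{187} \cdot \frac{55573}{3} = \frac{23032010827}{33}$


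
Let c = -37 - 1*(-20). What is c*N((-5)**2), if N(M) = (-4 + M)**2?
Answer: -7497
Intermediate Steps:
c = -17 (c = -37 + 20 = -17)
c*N((-5)**2) = -17*(-4 + (-5)**2)**2 = -17*(-4 + 25)**2 = -17*21**2 = -17*441 = -7497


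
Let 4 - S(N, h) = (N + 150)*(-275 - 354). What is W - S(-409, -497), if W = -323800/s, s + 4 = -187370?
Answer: 15262430009/93687 ≈ 1.6291e+5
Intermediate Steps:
s = -187374 (s = -4 - 187370 = -187374)
W = 161900/93687 (W = -323800/(-187374) = -323800*(-1/187374) = 161900/93687 ≈ 1.7281)
S(N, h) = 94354 + 629*N (S(N, h) = 4 - (N + 150)*(-275 - 354) = 4 - (150 + N)*(-629) = 4 - (-94350 - 629*N) = 4 + (94350 + 629*N) = 94354 + 629*N)
W - S(-409, -497) = 161900/93687 - (94354 + 629*(-409)) = 161900/93687 - (94354 - 257261) = 161900/93687 - 1*(-162907) = 161900/93687 + 162907 = 15262430009/93687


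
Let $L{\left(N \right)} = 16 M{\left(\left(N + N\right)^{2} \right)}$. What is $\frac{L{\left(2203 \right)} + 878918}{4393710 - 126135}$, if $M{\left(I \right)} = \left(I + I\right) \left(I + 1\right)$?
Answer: $\frac{309217001848778}{109425} \approx 2.8258 \cdot 10^{9}$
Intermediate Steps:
$M{\left(I \right)} = 2 I \left(1 + I\right)$
$L{\left(N \right)} = 128 N^{2} \left(1 + 4 N^{2}\right)$ ($L{\left(N \right)} = 16 \cdot 2 \left(N + N\right)^{2} \left(1 + \left(N + N\right)^{2}\right) = 16 \cdot 2 \left(2 N\right)^{2} \left(1 + \left(2 N\right)^{2}\right) = 16 \cdot 2 \cdot 4 N^{2} \left(1 + 4 N^{2}\right) = 16 \cdot 8 N^{2} \left(1 + 4 N^{2}\right) = 128 N^{2} \left(1 + 4 N^{2}\right)$)
$\frac{L{\left(2203 \right)} + 878918}{4393710 - 126135} = \frac{2203^{2} \left(128 + 512 \cdot 2203^{2}\right) + 878918}{4393710 - 126135} = \frac{4853209 \left(128 + 512 \cdot 4853209\right) + 878918}{4267575} = \left(4853209 \left(128 + 2484843008\right) + 878918\right) \frac{1}{4267575} = \left(4853209 \cdot 2484843136 + 878918\right) \frac{1}{4267575} = \left(12059463071223424 + 878918\right) \frac{1}{4267575} = 12059463072102342 \cdot \frac{1}{4267575} = \frac{309217001848778}{109425}$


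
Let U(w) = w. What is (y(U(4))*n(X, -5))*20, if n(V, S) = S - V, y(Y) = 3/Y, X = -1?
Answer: -60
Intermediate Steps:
(y(U(4))*n(X, -5))*20 = ((3/4)*(-5 - 1*(-1)))*20 = ((3*(¼))*(-5 + 1))*20 = ((¾)*(-4))*20 = -3*20 = -60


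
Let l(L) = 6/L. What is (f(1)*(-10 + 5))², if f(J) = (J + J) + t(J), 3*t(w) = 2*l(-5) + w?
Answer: 529/9 ≈ 58.778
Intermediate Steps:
t(w) = -⅘ + w/3 (t(w) = (2*(6/(-5)) + w)/3 = (2*(6*(-⅕)) + w)/3 = (2*(-6/5) + w)/3 = (-12/5 + w)/3 = -⅘ + w/3)
f(J) = -⅘ + 7*J/3 (f(J) = (J + J) + (-⅘ + J/3) = 2*J + (-⅘ + J/3) = -⅘ + 7*J/3)
(f(1)*(-10 + 5))² = ((-⅘ + (7/3)*1)*(-10 + 5))² = ((-⅘ + 7/3)*(-5))² = ((23/15)*(-5))² = (-23/3)² = 529/9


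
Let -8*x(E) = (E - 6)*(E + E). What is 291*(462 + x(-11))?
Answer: 483351/4 ≈ 1.2084e+5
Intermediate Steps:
x(E) = -E*(-6 + E)/4 (x(E) = -(E - 6)*(E + E)/8 = -(-6 + E)*2*E/8 = -E*(-6 + E)/4)
291*(462 + x(-11)) = 291*(462 + (1/4)*(-11)*(6 - 1*(-11))) = 291*(462 + (1/4)*(-11)*(6 + 11)) = 291*(462 + (1/4)*(-11)*17) = 291*(462 - 187/4) = 291*(1661/4) = 483351/4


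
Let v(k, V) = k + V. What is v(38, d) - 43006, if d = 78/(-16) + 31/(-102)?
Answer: -17533057/408 ≈ -42973.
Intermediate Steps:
d = -2113/408 (d = 78*(-1/16) + 31*(-1/102) = -39/8 - 31/102 = -2113/408 ≈ -5.1789)
v(k, V) = V + k
v(38, d) - 43006 = (-2113/408 + 38) - 43006 = 13391/408 - 43006 = -17533057/408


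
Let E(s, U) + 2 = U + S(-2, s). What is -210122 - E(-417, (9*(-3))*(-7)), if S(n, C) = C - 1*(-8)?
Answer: -209900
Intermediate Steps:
S(n, C) = 8 + C (S(n, C) = C + 8 = 8 + C)
E(s, U) = 6 + U + s (E(s, U) = -2 + (U + (8 + s)) = -2 + (8 + U + s) = 6 + U + s)
-210122 - E(-417, (9*(-3))*(-7)) = -210122 - (6 + (9*(-3))*(-7) - 417) = -210122 - (6 - 27*(-7) - 417) = -210122 - (6 + 189 - 417) = -210122 - 1*(-222) = -210122 + 222 = -209900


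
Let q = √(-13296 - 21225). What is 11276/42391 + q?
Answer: 11276/42391 + I*√34521 ≈ 0.266 + 185.8*I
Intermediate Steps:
q = I*√34521 (q = √(-34521) = I*√34521 ≈ 185.8*I)
11276/42391 + q = 11276/42391 + I*√34521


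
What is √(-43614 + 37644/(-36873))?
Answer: I*√6588863680602/12291 ≈ 208.84*I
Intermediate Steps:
√(-43614 + 37644/(-36873)) = √(-43614 + 37644*(-1/36873)) = √(-43614 - 12548/12291) = √(-536072222/12291) = I*√6588863680602/12291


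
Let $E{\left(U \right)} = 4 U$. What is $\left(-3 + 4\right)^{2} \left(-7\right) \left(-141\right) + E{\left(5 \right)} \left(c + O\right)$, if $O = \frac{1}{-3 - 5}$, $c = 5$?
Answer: $\frac{2169}{2} \approx 1084.5$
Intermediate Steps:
$O = - \frac{1}{8}$ ($O = \frac{1}{-8} = - \frac{1}{8} \approx -0.125$)
$\left(-3 + 4\right)^{2} \left(-7\right) \left(-141\right) + E{\left(5 \right)} \left(c + O\right) = \left(-3 + 4\right)^{2} \left(-7\right) \left(-141\right) + 4 \cdot 5 \left(5 - \frac{1}{8}\right) = 1^{2} \left(-7\right) \left(-141\right) + 20 \cdot \frac{39}{8} = 1 \left(-7\right) \left(-141\right) + \frac{195}{2} = \left(-7\right) \left(-141\right) + \frac{195}{2} = 987 + \frac{195}{2} = \frac{2169}{2}$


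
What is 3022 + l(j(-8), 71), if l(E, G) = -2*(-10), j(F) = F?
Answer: 3042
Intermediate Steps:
l(E, G) = 20
3022 + l(j(-8), 71) = 3022 + 20 = 3042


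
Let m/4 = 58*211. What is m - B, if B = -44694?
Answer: 93646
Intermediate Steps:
m = 48952 (m = 4*(58*211) = 4*12238 = 48952)
m - B = 48952 - 1*(-44694) = 48952 + 44694 = 93646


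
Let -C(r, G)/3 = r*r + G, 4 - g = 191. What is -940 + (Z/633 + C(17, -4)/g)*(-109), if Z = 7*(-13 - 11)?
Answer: -55612277/39457 ≈ -1409.4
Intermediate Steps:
g = -187 (g = 4 - 1*191 = 4 - 191 = -187)
Z = -168 (Z = 7*(-24) = -168)
C(r, G) = -3*G - 3*r² (C(r, G) = -3*(r*r + G) = -3*(r² + G) = -3*(G + r²) = -3*G - 3*r²)
-940 + (Z/633 + C(17, -4)/g)*(-109) = -940 + (-168/633 + (-3*(-4) - 3*17²)/(-187))*(-109) = -940 + (-168*1/633 + (12 - 3*289)*(-1/187))*(-109) = -940 + (-56/211 + (12 - 867)*(-1/187))*(-109) = -940 + (-56/211 - 855*(-1/187))*(-109) = -940 + (-56/211 + 855/187)*(-109) = -940 + (169933/39457)*(-109) = -940 - 18522697/39457 = -55612277/39457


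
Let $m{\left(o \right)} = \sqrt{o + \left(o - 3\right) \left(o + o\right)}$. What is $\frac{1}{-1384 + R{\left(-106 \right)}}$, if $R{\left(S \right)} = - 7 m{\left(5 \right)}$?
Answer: $- \frac{1}{1419} \approx -0.00070472$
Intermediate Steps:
$m{\left(o \right)} = \sqrt{o + 2 o \left(-3 + o\right)}$ ($m{\left(o \right)} = \sqrt{o + \left(-3 + o\right) 2 o} = \sqrt{o + 2 o \left(-3 + o\right)}$)
$R{\left(S \right)} = -35$ ($R{\left(S \right)} = - 7 \sqrt{5 \left(-5 + 2 \cdot 5\right)} = - 7 \sqrt{5 \left(-5 + 10\right)} = - 7 \sqrt{5 \cdot 5} = - 7 \sqrt{25} = \left(-7\right) 5 = -35$)
$\frac{1}{-1384 + R{\left(-106 \right)}} = \frac{1}{-1384 - 35} = \frac{1}{-1419} = - \frac{1}{1419}$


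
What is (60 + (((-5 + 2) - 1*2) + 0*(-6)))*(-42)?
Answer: -2310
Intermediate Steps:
(60 + (((-5 + 2) - 1*2) + 0*(-6)))*(-42) = (60 + ((-3 - 2) + 0))*(-42) = (60 + (-5 + 0))*(-42) = (60 - 5)*(-42) = 55*(-42) = -2310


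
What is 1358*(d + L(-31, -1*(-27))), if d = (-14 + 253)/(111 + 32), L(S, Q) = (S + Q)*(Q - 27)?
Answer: 324562/143 ≈ 2269.7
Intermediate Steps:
L(S, Q) = (-27 + Q)*(Q + S) (L(S, Q) = (Q + S)*(-27 + Q) = (-27 + Q)*(Q + S))
d = 239/143 ≈ 1.6713
1358*(d + L(-31, -1*(-27))) = 1358*(239/143 + ((-1*(-27))**2 - (-27)*(-27) - 27*(-31) - 1*(-27)*(-31))) = 1358*(239/143 + (27**2 - 27*27 + 837 + 27*(-31))) = 1358*(239/143 + (729 - 729 + 837 - 837)) = 1358*(239/143 + 0) = 1358*(239/143) = 324562/143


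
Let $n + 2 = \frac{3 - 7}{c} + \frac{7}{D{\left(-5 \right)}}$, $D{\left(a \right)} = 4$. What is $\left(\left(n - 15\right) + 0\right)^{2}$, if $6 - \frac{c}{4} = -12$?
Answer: $\frac{303601}{1296} \approx 234.26$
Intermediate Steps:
$c = 72$ ($c = 24 - -48 = 24 + 48 = 72$)
$n = - \frac{11}{36}$ ($n = -2 + \left(\frac{3 - 7}{72} + \frac{7}{4}\right) = -2 + \left(\left(3 - 7\right) \frac{1}{72} + 7 \cdot \frac{1}{4}\right) = -2 + \left(\left(-4\right) \frac{1}{72} + \frac{7}{4}\right) = -2 + \left(- \frac{1}{18} + \frac{7}{4}\right) = -2 + \frac{61}{36} = - \frac{11}{36} \approx -0.30556$)
$\left(\left(n - 15\right) + 0\right)^{2} = \left(\left(- \frac{11}{36} - 15\right) + 0\right)^{2} = \left(- \frac{551}{36} + 0\right)^{2} = \left(- \frac{551}{36}\right)^{2} = \frac{303601}{1296}$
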